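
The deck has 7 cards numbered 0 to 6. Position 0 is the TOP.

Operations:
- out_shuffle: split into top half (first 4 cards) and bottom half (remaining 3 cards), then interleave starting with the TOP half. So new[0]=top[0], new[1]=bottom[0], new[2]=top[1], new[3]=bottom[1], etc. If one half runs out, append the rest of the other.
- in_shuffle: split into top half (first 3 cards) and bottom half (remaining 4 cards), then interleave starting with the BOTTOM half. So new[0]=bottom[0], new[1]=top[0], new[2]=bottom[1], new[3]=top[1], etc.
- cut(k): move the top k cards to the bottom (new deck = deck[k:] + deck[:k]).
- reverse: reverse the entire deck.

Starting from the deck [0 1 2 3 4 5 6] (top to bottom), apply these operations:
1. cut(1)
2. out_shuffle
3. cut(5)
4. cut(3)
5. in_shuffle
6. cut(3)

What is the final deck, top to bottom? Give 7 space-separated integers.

After op 1 (cut(1)): [1 2 3 4 5 6 0]
After op 2 (out_shuffle): [1 5 2 6 3 0 4]
After op 3 (cut(5)): [0 4 1 5 2 6 3]
After op 4 (cut(3)): [5 2 6 3 0 4 1]
After op 5 (in_shuffle): [3 5 0 2 4 6 1]
After op 6 (cut(3)): [2 4 6 1 3 5 0]

Answer: 2 4 6 1 3 5 0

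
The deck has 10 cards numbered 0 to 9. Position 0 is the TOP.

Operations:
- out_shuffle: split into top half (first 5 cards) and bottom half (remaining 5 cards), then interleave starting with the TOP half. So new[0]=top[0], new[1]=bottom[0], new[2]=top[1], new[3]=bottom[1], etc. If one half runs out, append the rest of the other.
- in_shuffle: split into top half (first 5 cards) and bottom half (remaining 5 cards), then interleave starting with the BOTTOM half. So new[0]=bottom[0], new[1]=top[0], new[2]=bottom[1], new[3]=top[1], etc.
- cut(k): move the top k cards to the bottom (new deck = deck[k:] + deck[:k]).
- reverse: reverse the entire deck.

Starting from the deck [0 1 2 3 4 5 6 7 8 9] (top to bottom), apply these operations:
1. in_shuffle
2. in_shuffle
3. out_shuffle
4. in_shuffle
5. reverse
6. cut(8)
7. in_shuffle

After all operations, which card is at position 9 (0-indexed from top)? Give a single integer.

After op 1 (in_shuffle): [5 0 6 1 7 2 8 3 9 4]
After op 2 (in_shuffle): [2 5 8 0 3 6 9 1 4 7]
After op 3 (out_shuffle): [2 6 5 9 8 1 0 4 3 7]
After op 4 (in_shuffle): [1 2 0 6 4 5 3 9 7 8]
After op 5 (reverse): [8 7 9 3 5 4 6 0 2 1]
After op 6 (cut(8)): [2 1 8 7 9 3 5 4 6 0]
After op 7 (in_shuffle): [3 2 5 1 4 8 6 7 0 9]
Position 9: card 9.

Answer: 9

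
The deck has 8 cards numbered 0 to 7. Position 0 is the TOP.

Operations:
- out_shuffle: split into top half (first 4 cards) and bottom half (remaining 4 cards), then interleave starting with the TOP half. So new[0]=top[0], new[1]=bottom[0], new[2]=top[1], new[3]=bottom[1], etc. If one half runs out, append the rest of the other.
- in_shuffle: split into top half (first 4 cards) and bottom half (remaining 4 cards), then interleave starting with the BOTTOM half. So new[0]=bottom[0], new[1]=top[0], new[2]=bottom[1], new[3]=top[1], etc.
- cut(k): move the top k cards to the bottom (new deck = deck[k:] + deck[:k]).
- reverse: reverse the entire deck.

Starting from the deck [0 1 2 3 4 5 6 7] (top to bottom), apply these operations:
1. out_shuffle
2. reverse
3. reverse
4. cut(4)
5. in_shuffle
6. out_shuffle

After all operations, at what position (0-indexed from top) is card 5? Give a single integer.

Answer: 5

Derivation:
After op 1 (out_shuffle): [0 4 1 5 2 6 3 7]
After op 2 (reverse): [7 3 6 2 5 1 4 0]
After op 3 (reverse): [0 4 1 5 2 6 3 7]
After op 4 (cut(4)): [2 6 3 7 0 4 1 5]
After op 5 (in_shuffle): [0 2 4 6 1 3 5 7]
After op 6 (out_shuffle): [0 1 2 3 4 5 6 7]
Card 5 is at position 5.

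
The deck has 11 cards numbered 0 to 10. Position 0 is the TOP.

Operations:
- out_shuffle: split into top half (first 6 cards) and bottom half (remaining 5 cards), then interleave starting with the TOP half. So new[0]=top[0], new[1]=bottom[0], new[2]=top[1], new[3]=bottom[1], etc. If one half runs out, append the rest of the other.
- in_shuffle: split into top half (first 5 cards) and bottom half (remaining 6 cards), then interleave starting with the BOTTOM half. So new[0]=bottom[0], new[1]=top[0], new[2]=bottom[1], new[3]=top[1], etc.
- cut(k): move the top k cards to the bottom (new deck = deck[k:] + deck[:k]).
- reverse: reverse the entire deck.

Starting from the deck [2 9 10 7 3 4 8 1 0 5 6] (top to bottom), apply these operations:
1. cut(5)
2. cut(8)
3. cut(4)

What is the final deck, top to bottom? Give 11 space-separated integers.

Answer: 8 1 0 5 6 2 9 10 7 3 4

Derivation:
After op 1 (cut(5)): [4 8 1 0 5 6 2 9 10 7 3]
After op 2 (cut(8)): [10 7 3 4 8 1 0 5 6 2 9]
After op 3 (cut(4)): [8 1 0 5 6 2 9 10 7 3 4]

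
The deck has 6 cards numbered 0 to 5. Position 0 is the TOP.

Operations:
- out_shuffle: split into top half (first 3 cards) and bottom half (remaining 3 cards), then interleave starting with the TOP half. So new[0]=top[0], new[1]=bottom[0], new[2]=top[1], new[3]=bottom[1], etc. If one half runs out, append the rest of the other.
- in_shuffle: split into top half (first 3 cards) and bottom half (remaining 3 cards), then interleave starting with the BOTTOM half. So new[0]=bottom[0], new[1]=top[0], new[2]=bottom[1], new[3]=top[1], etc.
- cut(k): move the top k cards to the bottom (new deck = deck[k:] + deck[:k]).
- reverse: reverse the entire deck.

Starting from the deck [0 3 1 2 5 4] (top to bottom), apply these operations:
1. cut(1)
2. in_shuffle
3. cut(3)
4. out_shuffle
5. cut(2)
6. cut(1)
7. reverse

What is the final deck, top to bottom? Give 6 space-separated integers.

After op 1 (cut(1)): [3 1 2 5 4 0]
After op 2 (in_shuffle): [5 3 4 1 0 2]
After op 3 (cut(3)): [1 0 2 5 3 4]
After op 4 (out_shuffle): [1 5 0 3 2 4]
After op 5 (cut(2)): [0 3 2 4 1 5]
After op 6 (cut(1)): [3 2 4 1 5 0]
After op 7 (reverse): [0 5 1 4 2 3]

Answer: 0 5 1 4 2 3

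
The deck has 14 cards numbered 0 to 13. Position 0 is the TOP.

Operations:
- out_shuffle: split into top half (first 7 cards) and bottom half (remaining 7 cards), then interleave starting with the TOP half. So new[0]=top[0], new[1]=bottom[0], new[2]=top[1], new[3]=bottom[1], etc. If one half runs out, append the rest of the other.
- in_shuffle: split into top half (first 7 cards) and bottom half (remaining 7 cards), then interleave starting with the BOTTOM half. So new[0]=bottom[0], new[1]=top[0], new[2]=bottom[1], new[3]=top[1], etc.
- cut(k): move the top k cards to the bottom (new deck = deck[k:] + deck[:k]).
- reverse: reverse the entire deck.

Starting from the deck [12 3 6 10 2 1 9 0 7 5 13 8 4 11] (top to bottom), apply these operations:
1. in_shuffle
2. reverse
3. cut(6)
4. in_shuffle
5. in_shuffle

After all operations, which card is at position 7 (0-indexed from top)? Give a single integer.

After op 1 (in_shuffle): [0 12 7 3 5 6 13 10 8 2 4 1 11 9]
After op 2 (reverse): [9 11 1 4 2 8 10 13 6 5 3 7 12 0]
After op 3 (cut(6)): [10 13 6 5 3 7 12 0 9 11 1 4 2 8]
After op 4 (in_shuffle): [0 10 9 13 11 6 1 5 4 3 2 7 8 12]
After op 5 (in_shuffle): [5 0 4 10 3 9 2 13 7 11 8 6 12 1]
Position 7: card 13.

Answer: 13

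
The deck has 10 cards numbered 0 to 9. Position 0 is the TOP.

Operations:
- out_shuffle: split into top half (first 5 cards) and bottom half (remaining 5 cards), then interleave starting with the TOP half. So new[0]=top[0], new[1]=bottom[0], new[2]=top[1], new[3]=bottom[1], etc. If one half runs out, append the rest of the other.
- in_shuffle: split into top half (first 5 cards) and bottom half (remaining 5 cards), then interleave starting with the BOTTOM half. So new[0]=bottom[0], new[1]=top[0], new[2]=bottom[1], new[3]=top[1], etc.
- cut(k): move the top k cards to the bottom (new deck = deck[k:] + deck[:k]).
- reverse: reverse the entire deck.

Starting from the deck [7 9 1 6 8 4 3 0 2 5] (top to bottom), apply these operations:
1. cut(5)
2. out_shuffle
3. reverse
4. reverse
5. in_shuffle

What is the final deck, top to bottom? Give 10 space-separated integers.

Answer: 1 4 2 7 6 3 5 9 8 0

Derivation:
After op 1 (cut(5)): [4 3 0 2 5 7 9 1 6 8]
After op 2 (out_shuffle): [4 7 3 9 0 1 2 6 5 8]
After op 3 (reverse): [8 5 6 2 1 0 9 3 7 4]
After op 4 (reverse): [4 7 3 9 0 1 2 6 5 8]
After op 5 (in_shuffle): [1 4 2 7 6 3 5 9 8 0]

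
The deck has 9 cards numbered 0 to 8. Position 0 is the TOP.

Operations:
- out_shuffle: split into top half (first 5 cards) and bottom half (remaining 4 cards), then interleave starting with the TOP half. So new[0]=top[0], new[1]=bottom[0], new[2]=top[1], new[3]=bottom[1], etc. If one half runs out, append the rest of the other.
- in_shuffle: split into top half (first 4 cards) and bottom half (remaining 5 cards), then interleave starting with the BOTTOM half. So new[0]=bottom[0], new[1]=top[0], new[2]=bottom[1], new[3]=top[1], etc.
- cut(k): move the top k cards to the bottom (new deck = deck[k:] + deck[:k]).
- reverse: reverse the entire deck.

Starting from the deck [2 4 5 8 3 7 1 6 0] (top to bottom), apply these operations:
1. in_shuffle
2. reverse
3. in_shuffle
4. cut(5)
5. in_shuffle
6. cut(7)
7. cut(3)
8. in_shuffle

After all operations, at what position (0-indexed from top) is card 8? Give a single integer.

Answer: 2

Derivation:
After op 1 (in_shuffle): [3 2 7 4 1 5 6 8 0]
After op 2 (reverse): [0 8 6 5 1 4 7 2 3]
After op 3 (in_shuffle): [1 0 4 8 7 6 2 5 3]
After op 4 (cut(5)): [6 2 5 3 1 0 4 8 7]
After op 5 (in_shuffle): [1 6 0 2 4 5 8 3 7]
After op 6 (cut(7)): [3 7 1 6 0 2 4 5 8]
After op 7 (cut(3)): [6 0 2 4 5 8 3 7 1]
After op 8 (in_shuffle): [5 6 8 0 3 2 7 4 1]
Card 8 is at position 2.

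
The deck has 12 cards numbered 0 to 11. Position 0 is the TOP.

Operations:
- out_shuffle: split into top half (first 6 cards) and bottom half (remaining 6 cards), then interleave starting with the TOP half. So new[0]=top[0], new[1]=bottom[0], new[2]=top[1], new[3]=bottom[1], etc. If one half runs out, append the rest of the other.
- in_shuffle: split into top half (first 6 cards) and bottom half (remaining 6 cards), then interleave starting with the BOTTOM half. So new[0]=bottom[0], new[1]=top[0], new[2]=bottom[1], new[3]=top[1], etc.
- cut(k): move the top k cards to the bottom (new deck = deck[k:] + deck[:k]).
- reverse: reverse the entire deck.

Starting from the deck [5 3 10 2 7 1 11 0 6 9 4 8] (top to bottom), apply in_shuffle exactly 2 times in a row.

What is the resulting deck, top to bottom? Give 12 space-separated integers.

Answer: 9 11 2 5 4 0 7 3 8 6 1 10

Derivation:
After op 1 (in_shuffle): [11 5 0 3 6 10 9 2 4 7 8 1]
After op 2 (in_shuffle): [9 11 2 5 4 0 7 3 8 6 1 10]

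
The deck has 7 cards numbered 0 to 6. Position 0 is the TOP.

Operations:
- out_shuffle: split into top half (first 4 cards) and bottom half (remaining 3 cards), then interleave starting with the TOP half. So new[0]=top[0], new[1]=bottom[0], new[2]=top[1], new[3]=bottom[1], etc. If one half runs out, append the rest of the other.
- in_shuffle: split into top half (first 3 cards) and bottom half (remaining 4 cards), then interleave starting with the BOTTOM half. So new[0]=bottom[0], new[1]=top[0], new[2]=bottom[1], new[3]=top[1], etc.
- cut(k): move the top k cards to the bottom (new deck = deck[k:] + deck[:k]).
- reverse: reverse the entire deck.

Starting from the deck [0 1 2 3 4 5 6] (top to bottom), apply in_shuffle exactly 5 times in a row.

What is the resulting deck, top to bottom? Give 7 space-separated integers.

After op 1 (in_shuffle): [3 0 4 1 5 2 6]
After op 2 (in_shuffle): [1 3 5 0 2 4 6]
After op 3 (in_shuffle): [0 1 2 3 4 5 6]
After op 4 (in_shuffle): [3 0 4 1 5 2 6]
After op 5 (in_shuffle): [1 3 5 0 2 4 6]

Answer: 1 3 5 0 2 4 6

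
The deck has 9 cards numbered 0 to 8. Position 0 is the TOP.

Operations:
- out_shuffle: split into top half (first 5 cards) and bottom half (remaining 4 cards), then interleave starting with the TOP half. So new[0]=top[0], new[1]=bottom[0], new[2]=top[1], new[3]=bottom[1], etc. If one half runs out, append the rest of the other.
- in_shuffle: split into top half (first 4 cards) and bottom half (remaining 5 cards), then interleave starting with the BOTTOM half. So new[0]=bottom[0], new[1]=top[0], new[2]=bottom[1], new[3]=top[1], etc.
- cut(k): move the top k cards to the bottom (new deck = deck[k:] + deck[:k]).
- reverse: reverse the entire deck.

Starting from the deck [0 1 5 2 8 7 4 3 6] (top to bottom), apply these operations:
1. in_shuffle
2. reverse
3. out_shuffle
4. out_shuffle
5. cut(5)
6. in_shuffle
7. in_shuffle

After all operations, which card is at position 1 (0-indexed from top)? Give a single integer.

Answer: 6

Derivation:
After op 1 (in_shuffle): [8 0 7 1 4 5 3 2 6]
After op 2 (reverse): [6 2 3 5 4 1 7 0 8]
After op 3 (out_shuffle): [6 1 2 7 3 0 5 8 4]
After op 4 (out_shuffle): [6 0 1 5 2 8 7 4 3]
After op 5 (cut(5)): [8 7 4 3 6 0 1 5 2]
After op 6 (in_shuffle): [6 8 0 7 1 4 5 3 2]
After op 7 (in_shuffle): [1 6 4 8 5 0 3 7 2]
Position 1: card 6.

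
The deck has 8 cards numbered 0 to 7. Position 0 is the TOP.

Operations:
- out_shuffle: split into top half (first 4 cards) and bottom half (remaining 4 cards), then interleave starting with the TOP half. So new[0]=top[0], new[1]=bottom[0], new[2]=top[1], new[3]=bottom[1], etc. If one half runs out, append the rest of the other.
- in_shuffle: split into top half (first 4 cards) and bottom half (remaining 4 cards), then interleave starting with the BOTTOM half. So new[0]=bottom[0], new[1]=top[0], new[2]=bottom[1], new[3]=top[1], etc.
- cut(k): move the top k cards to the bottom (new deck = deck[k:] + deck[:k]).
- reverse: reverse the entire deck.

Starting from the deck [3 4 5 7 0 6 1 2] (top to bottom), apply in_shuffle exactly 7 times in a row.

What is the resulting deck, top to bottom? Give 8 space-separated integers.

Answer: 0 3 6 4 1 5 2 7

Derivation:
After op 1 (in_shuffle): [0 3 6 4 1 5 2 7]
After op 2 (in_shuffle): [1 0 5 3 2 6 7 4]
After op 3 (in_shuffle): [2 1 6 0 7 5 4 3]
After op 4 (in_shuffle): [7 2 5 1 4 6 3 0]
After op 5 (in_shuffle): [4 7 6 2 3 5 0 1]
After op 6 (in_shuffle): [3 4 5 7 0 6 1 2]
After op 7 (in_shuffle): [0 3 6 4 1 5 2 7]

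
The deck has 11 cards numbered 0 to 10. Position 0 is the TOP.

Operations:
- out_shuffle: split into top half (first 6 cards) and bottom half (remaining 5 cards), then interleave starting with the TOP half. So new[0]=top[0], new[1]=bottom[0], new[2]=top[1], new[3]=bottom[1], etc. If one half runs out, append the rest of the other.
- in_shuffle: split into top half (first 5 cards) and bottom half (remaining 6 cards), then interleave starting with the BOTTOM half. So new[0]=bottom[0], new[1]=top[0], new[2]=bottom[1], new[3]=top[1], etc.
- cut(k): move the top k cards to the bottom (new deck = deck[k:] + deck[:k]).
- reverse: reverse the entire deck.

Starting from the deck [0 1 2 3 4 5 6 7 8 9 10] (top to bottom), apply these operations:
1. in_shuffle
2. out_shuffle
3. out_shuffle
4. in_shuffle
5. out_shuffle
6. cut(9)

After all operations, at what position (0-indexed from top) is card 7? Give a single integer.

After op 1 (in_shuffle): [5 0 6 1 7 2 8 3 9 4 10]
After op 2 (out_shuffle): [5 8 0 3 6 9 1 4 7 10 2]
After op 3 (out_shuffle): [5 1 8 4 0 7 3 10 6 2 9]
After op 4 (in_shuffle): [7 5 3 1 10 8 6 4 2 0 9]
After op 5 (out_shuffle): [7 6 5 4 3 2 1 0 10 9 8]
After op 6 (cut(9)): [9 8 7 6 5 4 3 2 1 0 10]
Card 7 is at position 2.

Answer: 2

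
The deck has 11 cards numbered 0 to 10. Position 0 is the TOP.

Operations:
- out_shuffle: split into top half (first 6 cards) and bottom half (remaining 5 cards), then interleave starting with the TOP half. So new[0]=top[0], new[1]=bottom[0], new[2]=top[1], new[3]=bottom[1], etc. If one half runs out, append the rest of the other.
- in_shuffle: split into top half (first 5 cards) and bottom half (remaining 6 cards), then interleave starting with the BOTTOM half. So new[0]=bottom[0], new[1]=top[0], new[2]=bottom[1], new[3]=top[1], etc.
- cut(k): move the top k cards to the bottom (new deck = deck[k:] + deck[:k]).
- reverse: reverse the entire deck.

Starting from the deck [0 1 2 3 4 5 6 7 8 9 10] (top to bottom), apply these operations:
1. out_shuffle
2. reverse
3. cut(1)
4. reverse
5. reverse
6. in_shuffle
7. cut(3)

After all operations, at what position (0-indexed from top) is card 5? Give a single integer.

After op 1 (out_shuffle): [0 6 1 7 2 8 3 9 4 10 5]
After op 2 (reverse): [5 10 4 9 3 8 2 7 1 6 0]
After op 3 (cut(1)): [10 4 9 3 8 2 7 1 6 0 5]
After op 4 (reverse): [5 0 6 1 7 2 8 3 9 4 10]
After op 5 (reverse): [10 4 9 3 8 2 7 1 6 0 5]
After op 6 (in_shuffle): [2 10 7 4 1 9 6 3 0 8 5]
After op 7 (cut(3)): [4 1 9 6 3 0 8 5 2 10 7]
Card 5 is at position 7.

Answer: 7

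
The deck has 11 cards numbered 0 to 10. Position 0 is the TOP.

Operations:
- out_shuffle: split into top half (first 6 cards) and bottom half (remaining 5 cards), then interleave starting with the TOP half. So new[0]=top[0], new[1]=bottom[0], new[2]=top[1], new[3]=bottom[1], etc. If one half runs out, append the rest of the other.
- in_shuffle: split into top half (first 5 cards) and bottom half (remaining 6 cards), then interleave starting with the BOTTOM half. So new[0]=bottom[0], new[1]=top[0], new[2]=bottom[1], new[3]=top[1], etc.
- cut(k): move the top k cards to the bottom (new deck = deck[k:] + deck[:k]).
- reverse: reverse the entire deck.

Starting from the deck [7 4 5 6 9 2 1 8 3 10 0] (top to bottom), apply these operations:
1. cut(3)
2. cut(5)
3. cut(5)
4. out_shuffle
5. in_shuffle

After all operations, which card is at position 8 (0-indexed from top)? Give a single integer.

Answer: 4

Derivation:
After op 1 (cut(3)): [6 9 2 1 8 3 10 0 7 4 5]
After op 2 (cut(5)): [3 10 0 7 4 5 6 9 2 1 8]
After op 3 (cut(5)): [5 6 9 2 1 8 3 10 0 7 4]
After op 4 (out_shuffle): [5 3 6 10 9 0 2 7 1 4 8]
After op 5 (in_shuffle): [0 5 2 3 7 6 1 10 4 9 8]
Position 8: card 4.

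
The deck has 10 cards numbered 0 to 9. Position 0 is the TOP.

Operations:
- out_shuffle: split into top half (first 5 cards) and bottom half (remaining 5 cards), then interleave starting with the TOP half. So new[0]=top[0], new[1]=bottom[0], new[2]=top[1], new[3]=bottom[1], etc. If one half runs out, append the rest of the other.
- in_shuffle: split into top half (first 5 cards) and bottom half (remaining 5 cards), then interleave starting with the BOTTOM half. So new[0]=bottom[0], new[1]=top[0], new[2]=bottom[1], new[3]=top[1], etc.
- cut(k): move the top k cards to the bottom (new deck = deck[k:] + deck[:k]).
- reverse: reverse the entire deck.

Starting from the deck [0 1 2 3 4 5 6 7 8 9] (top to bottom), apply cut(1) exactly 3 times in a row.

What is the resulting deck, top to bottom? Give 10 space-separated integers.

After op 1 (cut(1)): [1 2 3 4 5 6 7 8 9 0]
After op 2 (cut(1)): [2 3 4 5 6 7 8 9 0 1]
After op 3 (cut(1)): [3 4 5 6 7 8 9 0 1 2]

Answer: 3 4 5 6 7 8 9 0 1 2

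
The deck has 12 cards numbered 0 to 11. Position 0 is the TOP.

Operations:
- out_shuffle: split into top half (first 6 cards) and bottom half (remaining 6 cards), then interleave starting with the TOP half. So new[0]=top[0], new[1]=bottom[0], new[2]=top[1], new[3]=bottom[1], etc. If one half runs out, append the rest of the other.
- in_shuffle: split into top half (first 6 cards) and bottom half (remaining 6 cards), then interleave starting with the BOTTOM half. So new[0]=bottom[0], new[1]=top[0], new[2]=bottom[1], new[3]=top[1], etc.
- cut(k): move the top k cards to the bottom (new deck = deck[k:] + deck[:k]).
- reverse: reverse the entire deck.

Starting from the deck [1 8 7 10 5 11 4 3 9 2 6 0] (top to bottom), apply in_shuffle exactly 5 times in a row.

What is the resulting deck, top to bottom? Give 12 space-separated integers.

Answer: 6 9 4 5 7 1 0 2 3 11 10 8

Derivation:
After op 1 (in_shuffle): [4 1 3 8 9 7 2 10 6 5 0 11]
After op 2 (in_shuffle): [2 4 10 1 6 3 5 8 0 9 11 7]
After op 3 (in_shuffle): [5 2 8 4 0 10 9 1 11 6 7 3]
After op 4 (in_shuffle): [9 5 1 2 11 8 6 4 7 0 3 10]
After op 5 (in_shuffle): [6 9 4 5 7 1 0 2 3 11 10 8]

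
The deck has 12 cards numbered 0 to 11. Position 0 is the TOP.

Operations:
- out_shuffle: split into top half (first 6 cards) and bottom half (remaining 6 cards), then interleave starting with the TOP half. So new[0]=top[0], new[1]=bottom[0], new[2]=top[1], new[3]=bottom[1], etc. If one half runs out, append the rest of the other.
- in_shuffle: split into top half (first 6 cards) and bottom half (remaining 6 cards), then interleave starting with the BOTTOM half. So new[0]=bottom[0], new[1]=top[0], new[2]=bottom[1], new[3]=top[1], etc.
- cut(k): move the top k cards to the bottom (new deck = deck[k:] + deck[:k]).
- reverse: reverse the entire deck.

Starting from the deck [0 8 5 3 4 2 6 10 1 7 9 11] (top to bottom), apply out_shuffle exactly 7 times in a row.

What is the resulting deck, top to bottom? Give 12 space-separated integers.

After op 1 (out_shuffle): [0 6 8 10 5 1 3 7 4 9 2 11]
After op 2 (out_shuffle): [0 3 6 7 8 4 10 9 5 2 1 11]
After op 3 (out_shuffle): [0 10 3 9 6 5 7 2 8 1 4 11]
After op 4 (out_shuffle): [0 7 10 2 3 8 9 1 6 4 5 11]
After op 5 (out_shuffle): [0 9 7 1 10 6 2 4 3 5 8 11]
After op 6 (out_shuffle): [0 2 9 4 7 3 1 5 10 8 6 11]
After op 7 (out_shuffle): [0 1 2 5 9 10 4 8 7 6 3 11]

Answer: 0 1 2 5 9 10 4 8 7 6 3 11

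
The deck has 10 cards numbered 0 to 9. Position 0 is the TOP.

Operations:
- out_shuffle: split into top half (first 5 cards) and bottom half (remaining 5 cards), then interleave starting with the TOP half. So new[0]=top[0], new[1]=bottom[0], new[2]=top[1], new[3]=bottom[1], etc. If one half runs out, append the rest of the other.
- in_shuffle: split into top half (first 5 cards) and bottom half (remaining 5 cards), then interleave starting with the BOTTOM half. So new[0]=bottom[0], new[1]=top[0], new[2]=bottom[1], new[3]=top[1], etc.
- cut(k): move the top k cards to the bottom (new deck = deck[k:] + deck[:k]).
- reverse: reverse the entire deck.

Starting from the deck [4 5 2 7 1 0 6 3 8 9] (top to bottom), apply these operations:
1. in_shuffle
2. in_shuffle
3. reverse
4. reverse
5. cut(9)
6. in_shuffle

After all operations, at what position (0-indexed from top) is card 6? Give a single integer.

Answer: 2

Derivation:
After op 1 (in_shuffle): [0 4 6 5 3 2 8 7 9 1]
After op 2 (in_shuffle): [2 0 8 4 7 6 9 5 1 3]
After op 3 (reverse): [3 1 5 9 6 7 4 8 0 2]
After op 4 (reverse): [2 0 8 4 7 6 9 5 1 3]
After op 5 (cut(9)): [3 2 0 8 4 7 6 9 5 1]
After op 6 (in_shuffle): [7 3 6 2 9 0 5 8 1 4]
Card 6 is at position 2.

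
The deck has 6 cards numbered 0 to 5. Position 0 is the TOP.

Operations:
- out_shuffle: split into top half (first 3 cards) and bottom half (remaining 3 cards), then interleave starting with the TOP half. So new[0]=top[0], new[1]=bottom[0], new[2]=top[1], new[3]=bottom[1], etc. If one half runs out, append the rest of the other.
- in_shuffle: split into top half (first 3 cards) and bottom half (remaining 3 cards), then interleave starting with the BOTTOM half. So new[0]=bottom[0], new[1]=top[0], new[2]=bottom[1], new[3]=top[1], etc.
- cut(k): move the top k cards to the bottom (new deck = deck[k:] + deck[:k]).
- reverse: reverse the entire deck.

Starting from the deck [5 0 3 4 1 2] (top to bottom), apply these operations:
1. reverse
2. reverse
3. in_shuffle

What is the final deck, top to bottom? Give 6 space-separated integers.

After op 1 (reverse): [2 1 4 3 0 5]
After op 2 (reverse): [5 0 3 4 1 2]
After op 3 (in_shuffle): [4 5 1 0 2 3]

Answer: 4 5 1 0 2 3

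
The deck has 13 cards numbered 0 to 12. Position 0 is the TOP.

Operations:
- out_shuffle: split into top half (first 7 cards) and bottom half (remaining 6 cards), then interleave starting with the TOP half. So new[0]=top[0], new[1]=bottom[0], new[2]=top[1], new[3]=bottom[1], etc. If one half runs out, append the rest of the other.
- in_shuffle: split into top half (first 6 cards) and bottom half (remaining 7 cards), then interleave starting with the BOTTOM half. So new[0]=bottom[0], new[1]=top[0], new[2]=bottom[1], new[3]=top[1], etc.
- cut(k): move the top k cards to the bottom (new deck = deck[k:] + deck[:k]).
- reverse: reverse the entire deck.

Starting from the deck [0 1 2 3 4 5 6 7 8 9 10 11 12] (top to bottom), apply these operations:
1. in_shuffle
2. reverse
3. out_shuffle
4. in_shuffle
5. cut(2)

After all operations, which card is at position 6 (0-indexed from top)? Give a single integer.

After op 1 (in_shuffle): [6 0 7 1 8 2 9 3 10 4 11 5 12]
After op 2 (reverse): [12 5 11 4 10 3 9 2 8 1 7 0 6]
After op 3 (out_shuffle): [12 2 5 8 11 1 4 7 10 0 3 6 9]
After op 4 (in_shuffle): [4 12 7 2 10 5 0 8 3 11 6 1 9]
After op 5 (cut(2)): [7 2 10 5 0 8 3 11 6 1 9 4 12]
Position 6: card 3.

Answer: 3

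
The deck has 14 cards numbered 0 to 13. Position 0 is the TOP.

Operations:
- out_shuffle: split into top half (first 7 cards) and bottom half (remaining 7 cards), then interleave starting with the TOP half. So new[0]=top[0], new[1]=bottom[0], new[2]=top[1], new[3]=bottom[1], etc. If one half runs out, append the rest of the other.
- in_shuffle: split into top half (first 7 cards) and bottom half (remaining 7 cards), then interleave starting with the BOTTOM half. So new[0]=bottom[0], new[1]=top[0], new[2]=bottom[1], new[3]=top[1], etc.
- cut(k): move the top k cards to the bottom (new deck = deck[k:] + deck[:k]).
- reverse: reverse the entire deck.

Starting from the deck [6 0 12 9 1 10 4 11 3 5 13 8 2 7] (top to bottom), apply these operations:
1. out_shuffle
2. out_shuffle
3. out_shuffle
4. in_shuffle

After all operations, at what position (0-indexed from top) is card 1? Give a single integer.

Answer: 13

Derivation:
After op 1 (out_shuffle): [6 11 0 3 12 5 9 13 1 8 10 2 4 7]
After op 2 (out_shuffle): [6 13 11 1 0 8 3 10 12 2 5 4 9 7]
After op 3 (out_shuffle): [6 10 13 12 11 2 1 5 0 4 8 9 3 7]
After op 4 (in_shuffle): [5 6 0 10 4 13 8 12 9 11 3 2 7 1]
Card 1 is at position 13.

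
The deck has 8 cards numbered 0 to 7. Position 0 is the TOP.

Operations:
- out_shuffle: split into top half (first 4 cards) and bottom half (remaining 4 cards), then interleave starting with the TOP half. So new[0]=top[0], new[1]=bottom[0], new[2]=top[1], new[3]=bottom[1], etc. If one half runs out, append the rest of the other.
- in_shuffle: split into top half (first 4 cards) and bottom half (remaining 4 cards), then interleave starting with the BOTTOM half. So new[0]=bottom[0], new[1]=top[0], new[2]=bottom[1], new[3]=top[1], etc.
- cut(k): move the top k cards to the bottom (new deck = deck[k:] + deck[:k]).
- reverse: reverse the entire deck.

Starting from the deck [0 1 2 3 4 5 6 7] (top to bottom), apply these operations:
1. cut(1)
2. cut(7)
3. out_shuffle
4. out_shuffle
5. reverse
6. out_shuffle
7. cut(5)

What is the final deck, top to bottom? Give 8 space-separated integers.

Answer: 2 1 0 7 6 5 4 3

Derivation:
After op 1 (cut(1)): [1 2 3 4 5 6 7 0]
After op 2 (cut(7)): [0 1 2 3 4 5 6 7]
After op 3 (out_shuffle): [0 4 1 5 2 6 3 7]
After op 4 (out_shuffle): [0 2 4 6 1 3 5 7]
After op 5 (reverse): [7 5 3 1 6 4 2 0]
After op 6 (out_shuffle): [7 6 5 4 3 2 1 0]
After op 7 (cut(5)): [2 1 0 7 6 5 4 3]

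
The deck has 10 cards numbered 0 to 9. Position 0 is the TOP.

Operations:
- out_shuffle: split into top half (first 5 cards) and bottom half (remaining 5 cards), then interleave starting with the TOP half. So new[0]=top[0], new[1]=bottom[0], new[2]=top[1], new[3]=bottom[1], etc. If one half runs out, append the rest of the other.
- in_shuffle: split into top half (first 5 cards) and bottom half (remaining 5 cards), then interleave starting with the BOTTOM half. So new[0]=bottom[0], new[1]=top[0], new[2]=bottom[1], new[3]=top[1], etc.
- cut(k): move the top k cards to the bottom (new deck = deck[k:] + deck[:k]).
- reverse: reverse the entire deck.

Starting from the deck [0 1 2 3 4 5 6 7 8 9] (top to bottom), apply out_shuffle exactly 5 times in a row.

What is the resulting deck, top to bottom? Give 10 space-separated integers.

After op 1 (out_shuffle): [0 5 1 6 2 7 3 8 4 9]
After op 2 (out_shuffle): [0 7 5 3 1 8 6 4 2 9]
After op 3 (out_shuffle): [0 8 7 6 5 4 3 2 1 9]
After op 4 (out_shuffle): [0 4 8 3 7 2 6 1 5 9]
After op 5 (out_shuffle): [0 2 4 6 8 1 3 5 7 9]

Answer: 0 2 4 6 8 1 3 5 7 9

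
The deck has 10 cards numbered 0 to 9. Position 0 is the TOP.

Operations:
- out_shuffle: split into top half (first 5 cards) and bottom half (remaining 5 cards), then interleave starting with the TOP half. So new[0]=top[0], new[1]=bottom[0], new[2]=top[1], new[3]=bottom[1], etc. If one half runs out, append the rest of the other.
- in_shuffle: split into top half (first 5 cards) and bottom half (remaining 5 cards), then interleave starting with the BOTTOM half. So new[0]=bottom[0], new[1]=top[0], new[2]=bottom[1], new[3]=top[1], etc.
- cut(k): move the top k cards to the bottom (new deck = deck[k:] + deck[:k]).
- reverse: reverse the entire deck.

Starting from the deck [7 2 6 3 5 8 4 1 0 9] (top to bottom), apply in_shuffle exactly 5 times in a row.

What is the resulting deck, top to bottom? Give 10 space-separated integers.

After op 1 (in_shuffle): [8 7 4 2 1 6 0 3 9 5]
After op 2 (in_shuffle): [6 8 0 7 3 4 9 2 5 1]
After op 3 (in_shuffle): [4 6 9 8 2 0 5 7 1 3]
After op 4 (in_shuffle): [0 4 5 6 7 9 1 8 3 2]
After op 5 (in_shuffle): [9 0 1 4 8 5 3 6 2 7]

Answer: 9 0 1 4 8 5 3 6 2 7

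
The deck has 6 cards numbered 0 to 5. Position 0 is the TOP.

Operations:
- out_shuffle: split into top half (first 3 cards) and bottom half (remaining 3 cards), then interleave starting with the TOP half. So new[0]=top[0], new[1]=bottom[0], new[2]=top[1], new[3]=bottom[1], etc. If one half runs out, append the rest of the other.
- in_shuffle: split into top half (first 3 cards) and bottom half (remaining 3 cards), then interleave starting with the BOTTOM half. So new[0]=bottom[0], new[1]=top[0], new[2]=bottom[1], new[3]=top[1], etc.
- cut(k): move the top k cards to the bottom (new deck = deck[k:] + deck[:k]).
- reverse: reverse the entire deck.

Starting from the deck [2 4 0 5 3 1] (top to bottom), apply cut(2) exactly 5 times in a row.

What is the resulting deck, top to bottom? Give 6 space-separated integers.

Answer: 3 1 2 4 0 5

Derivation:
After op 1 (cut(2)): [0 5 3 1 2 4]
After op 2 (cut(2)): [3 1 2 4 0 5]
After op 3 (cut(2)): [2 4 0 5 3 1]
After op 4 (cut(2)): [0 5 3 1 2 4]
After op 5 (cut(2)): [3 1 2 4 0 5]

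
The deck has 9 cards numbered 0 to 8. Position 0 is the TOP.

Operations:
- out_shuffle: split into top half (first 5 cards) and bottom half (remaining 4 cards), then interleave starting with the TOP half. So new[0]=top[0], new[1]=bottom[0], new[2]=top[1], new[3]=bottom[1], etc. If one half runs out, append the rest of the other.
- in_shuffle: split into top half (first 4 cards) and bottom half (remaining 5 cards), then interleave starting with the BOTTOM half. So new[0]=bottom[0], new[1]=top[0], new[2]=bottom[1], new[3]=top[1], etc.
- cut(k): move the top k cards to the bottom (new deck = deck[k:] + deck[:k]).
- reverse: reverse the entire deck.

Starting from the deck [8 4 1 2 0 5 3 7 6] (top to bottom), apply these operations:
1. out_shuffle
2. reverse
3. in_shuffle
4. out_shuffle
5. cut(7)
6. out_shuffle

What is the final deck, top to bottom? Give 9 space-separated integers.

Answer: 8 5 4 3 1 7 2 6 0

Derivation:
After op 1 (out_shuffle): [8 5 4 3 1 7 2 6 0]
After op 2 (reverse): [0 6 2 7 1 3 4 5 8]
After op 3 (in_shuffle): [1 0 3 6 4 2 5 7 8]
After op 4 (out_shuffle): [1 2 0 5 3 7 6 8 4]
After op 5 (cut(7)): [8 4 1 2 0 5 3 7 6]
After op 6 (out_shuffle): [8 5 4 3 1 7 2 6 0]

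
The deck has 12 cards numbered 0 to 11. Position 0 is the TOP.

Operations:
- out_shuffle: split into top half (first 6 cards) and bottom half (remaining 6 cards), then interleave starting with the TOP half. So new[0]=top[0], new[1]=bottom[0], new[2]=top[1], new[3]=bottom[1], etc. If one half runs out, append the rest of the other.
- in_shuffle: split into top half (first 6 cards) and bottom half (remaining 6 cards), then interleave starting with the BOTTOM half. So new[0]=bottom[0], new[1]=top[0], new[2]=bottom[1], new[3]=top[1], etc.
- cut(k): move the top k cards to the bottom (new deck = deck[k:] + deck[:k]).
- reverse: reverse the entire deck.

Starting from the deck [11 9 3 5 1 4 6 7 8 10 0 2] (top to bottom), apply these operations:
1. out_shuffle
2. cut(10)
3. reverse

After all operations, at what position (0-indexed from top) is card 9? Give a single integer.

Answer: 7

Derivation:
After op 1 (out_shuffle): [11 6 9 7 3 8 5 10 1 0 4 2]
After op 2 (cut(10)): [4 2 11 6 9 7 3 8 5 10 1 0]
After op 3 (reverse): [0 1 10 5 8 3 7 9 6 11 2 4]
Card 9 is at position 7.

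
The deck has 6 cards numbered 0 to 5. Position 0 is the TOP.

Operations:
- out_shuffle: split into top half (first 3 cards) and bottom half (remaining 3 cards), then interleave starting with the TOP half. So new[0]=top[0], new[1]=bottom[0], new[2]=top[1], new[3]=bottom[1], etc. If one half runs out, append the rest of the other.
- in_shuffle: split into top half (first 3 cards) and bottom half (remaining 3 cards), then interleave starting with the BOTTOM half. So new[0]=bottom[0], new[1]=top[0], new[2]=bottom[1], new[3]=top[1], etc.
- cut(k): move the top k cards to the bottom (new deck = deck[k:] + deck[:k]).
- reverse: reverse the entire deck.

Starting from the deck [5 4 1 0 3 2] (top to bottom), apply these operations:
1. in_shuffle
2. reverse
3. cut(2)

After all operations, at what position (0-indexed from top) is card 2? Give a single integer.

Answer: 5

Derivation:
After op 1 (in_shuffle): [0 5 3 4 2 1]
After op 2 (reverse): [1 2 4 3 5 0]
After op 3 (cut(2)): [4 3 5 0 1 2]
Card 2 is at position 5.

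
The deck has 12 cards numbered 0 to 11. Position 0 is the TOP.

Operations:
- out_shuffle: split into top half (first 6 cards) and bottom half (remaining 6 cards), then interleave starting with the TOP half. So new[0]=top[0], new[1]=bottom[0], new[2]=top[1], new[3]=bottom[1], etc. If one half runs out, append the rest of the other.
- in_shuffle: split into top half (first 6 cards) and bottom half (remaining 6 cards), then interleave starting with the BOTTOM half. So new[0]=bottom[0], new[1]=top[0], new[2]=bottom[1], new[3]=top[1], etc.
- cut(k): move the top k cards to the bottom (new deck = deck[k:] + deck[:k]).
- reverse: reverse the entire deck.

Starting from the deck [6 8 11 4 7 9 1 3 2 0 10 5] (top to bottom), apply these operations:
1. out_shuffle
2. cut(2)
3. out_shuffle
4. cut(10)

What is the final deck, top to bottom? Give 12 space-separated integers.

After op 1 (out_shuffle): [6 1 8 3 11 2 4 0 7 10 9 5]
After op 2 (cut(2)): [8 3 11 2 4 0 7 10 9 5 6 1]
After op 3 (out_shuffle): [8 7 3 10 11 9 2 5 4 6 0 1]
After op 4 (cut(10)): [0 1 8 7 3 10 11 9 2 5 4 6]

Answer: 0 1 8 7 3 10 11 9 2 5 4 6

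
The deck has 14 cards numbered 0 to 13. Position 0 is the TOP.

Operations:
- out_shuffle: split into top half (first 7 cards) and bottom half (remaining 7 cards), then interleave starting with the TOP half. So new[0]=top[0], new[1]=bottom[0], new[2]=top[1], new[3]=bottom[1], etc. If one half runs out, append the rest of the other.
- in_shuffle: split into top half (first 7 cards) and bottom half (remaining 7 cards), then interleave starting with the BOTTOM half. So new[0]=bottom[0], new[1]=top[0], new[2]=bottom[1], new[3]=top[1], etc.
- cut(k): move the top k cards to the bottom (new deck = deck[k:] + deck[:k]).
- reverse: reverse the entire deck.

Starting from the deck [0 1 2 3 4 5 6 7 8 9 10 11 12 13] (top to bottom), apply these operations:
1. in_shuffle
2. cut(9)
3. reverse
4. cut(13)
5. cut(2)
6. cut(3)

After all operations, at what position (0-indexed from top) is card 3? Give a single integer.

After op 1 (in_shuffle): [7 0 8 1 9 2 10 3 11 4 12 5 13 6]
After op 2 (cut(9)): [4 12 5 13 6 7 0 8 1 9 2 10 3 11]
After op 3 (reverse): [11 3 10 2 9 1 8 0 7 6 13 5 12 4]
After op 4 (cut(13)): [4 11 3 10 2 9 1 8 0 7 6 13 5 12]
After op 5 (cut(2)): [3 10 2 9 1 8 0 7 6 13 5 12 4 11]
After op 6 (cut(3)): [9 1 8 0 7 6 13 5 12 4 11 3 10 2]
Card 3 is at position 11.

Answer: 11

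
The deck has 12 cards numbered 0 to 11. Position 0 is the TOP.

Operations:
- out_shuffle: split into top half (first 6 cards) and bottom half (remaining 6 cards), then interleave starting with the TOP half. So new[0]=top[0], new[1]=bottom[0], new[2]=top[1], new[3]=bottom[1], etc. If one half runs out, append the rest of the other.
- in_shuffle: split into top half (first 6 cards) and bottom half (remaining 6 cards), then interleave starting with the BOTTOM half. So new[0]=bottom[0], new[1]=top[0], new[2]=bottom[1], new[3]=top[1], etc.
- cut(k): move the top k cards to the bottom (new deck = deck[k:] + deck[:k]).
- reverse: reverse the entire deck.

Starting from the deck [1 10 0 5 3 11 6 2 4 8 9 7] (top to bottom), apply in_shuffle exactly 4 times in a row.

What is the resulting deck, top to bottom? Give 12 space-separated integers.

Answer: 4 3 1 8 11 10 9 6 0 7 2 5

Derivation:
After op 1 (in_shuffle): [6 1 2 10 4 0 8 5 9 3 7 11]
After op 2 (in_shuffle): [8 6 5 1 9 2 3 10 7 4 11 0]
After op 3 (in_shuffle): [3 8 10 6 7 5 4 1 11 9 0 2]
After op 4 (in_shuffle): [4 3 1 8 11 10 9 6 0 7 2 5]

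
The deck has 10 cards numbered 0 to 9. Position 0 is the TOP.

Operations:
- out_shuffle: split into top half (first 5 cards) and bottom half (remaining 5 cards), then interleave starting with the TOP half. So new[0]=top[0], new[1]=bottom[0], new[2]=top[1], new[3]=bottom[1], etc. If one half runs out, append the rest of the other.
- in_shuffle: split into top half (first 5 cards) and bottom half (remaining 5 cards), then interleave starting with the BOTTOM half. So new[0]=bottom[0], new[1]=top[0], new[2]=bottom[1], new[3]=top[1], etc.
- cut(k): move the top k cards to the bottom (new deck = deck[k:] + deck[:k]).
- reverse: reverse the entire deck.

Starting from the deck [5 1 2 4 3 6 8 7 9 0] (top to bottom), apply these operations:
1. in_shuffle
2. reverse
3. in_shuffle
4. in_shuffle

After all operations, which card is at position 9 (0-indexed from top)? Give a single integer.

After op 1 (in_shuffle): [6 5 8 1 7 2 9 4 0 3]
After op 2 (reverse): [3 0 4 9 2 7 1 8 5 6]
After op 3 (in_shuffle): [7 3 1 0 8 4 5 9 6 2]
After op 4 (in_shuffle): [4 7 5 3 9 1 6 0 2 8]
Position 9: card 8.

Answer: 8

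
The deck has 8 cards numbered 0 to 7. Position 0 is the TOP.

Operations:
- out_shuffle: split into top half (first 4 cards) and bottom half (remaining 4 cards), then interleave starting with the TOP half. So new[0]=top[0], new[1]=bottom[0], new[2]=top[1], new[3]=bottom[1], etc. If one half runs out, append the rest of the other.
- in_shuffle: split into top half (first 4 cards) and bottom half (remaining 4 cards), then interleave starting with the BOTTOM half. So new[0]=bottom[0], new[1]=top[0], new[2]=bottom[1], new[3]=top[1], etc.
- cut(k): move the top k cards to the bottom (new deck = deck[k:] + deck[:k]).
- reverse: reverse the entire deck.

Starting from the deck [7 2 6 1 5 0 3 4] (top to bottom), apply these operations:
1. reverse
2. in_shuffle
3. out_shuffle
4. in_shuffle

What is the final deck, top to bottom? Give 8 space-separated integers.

Answer: 6 1 7 2 3 4 5 0

Derivation:
After op 1 (reverse): [4 3 0 5 1 6 2 7]
After op 2 (in_shuffle): [1 4 6 3 2 0 7 5]
After op 3 (out_shuffle): [1 2 4 0 6 7 3 5]
After op 4 (in_shuffle): [6 1 7 2 3 4 5 0]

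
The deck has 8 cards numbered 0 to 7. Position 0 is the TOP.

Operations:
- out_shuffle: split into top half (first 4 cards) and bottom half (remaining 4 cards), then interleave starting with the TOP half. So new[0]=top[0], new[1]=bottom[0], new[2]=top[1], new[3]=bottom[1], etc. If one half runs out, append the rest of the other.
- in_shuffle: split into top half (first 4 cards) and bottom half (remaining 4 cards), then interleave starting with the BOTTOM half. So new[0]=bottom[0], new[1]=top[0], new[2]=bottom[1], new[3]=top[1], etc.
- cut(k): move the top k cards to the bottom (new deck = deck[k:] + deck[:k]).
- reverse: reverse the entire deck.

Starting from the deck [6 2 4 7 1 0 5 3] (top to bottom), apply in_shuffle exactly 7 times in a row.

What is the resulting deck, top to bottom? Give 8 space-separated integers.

Answer: 1 6 0 2 5 4 3 7

Derivation:
After op 1 (in_shuffle): [1 6 0 2 5 4 3 7]
After op 2 (in_shuffle): [5 1 4 6 3 0 7 2]
After op 3 (in_shuffle): [3 5 0 1 7 4 2 6]
After op 4 (in_shuffle): [7 3 4 5 2 0 6 1]
After op 5 (in_shuffle): [2 7 0 3 6 4 1 5]
After op 6 (in_shuffle): [6 2 4 7 1 0 5 3]
After op 7 (in_shuffle): [1 6 0 2 5 4 3 7]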